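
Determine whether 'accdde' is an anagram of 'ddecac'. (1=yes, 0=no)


Sort characters of 'accdde': 'accdde'
Sort characters of 'ddecac': 'accdde'
Sorted forms match -> they ARE anagrams
Result: 1

1


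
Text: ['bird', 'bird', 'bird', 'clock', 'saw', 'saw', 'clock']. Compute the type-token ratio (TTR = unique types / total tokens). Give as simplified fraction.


Tokens: 7
Unique types: ('bird', 'clock', 'saw') = 3
TTR = 3/7
Already in lowest terms.

3/7


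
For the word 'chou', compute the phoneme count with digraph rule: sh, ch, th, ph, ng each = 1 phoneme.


Parsing 'chou' greedily, digraphs first:
  'ch' -> digraph (1 consonant phoneme) (phonemes so far: 1)
  'o' -> vowel phoneme (phonemes so far: 2)
  'u' -> vowel phoneme (phonemes so far: 3)
Total phonemes: 3

3


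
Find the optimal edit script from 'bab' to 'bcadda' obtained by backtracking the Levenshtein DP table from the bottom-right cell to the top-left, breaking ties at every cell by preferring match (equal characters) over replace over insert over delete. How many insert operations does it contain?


Edit distance = 4. Backtracking from cell (3, 6) with preference match > replace > insert > delete,
then listing the resulting alignment 'bab' -> 'bcadda' left to right:
  Step 1: keep 'b'
  Step 2: insert 'c' [insertion #1]
  Step 3: keep 'a'
  Step 4: insert 'd' [insertion #2]
  Step 5: insert 'd' [insertion #3]
  Step 6: replace b->a
Total insertions: 3

3


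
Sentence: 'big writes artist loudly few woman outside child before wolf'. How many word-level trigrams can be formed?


Word trigrams from [10] words:
  Trigram 1: (big writes artist)
  Trigram 2: (writes artist loudly)
  Trigram 3: (artist loudly few)
  Trigram 4: (loudly few woman)
  Trigram 5: (few woman outside)
  Trigram 6: (woman outside child)
  Trigram 7: (outside child before)
  Trigram 8: (child before wolf)
Total word trigrams: 10 - 2 = 8

8


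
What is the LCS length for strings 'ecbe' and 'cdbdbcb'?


DP table for LCS of 'ecbe' and 'cdbdbcb':
       c  d  b  d  b  c  b
    0  0  0  0  0  0  0  0
  e 0  0  0  0  0  0  0  0
  c 0  1  1  1  1  1  1  1
  b 0  1  1  2  2  2  2  2
  e 0  1  1  2  2  2  2  2
LCS: 'cb'
LCS length = 2

2


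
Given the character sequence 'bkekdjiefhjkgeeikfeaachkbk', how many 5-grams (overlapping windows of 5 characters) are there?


String 'bkekdjiefhjkgeeikfeaachkbk' has length L = 26.
Number of overlapping n-grams = L - n + 1
Substituting: 26 - 5 + 1 = 22

22


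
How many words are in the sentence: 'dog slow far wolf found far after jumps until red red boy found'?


Counting words by splitting on spaces:
  Word 1: 'dog'
  Word 2: 'slow'
  Word 3: 'far'
  Word 4: 'wolf'
  Word 5: 'found'
  Word 6: 'far'
  Word 7: 'after'
  Word 8: 'jumps'
  Word 9: 'until'
  Word 10: 'red'
  Word 11: 'red'
  Word 12: 'boy'
  Word 13: 'found'
Total words: 13

13


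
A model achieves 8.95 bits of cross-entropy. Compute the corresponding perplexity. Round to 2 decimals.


Perplexity formula: PP = 2^H
H = 8.95
PP = 2^8.95
Decompose: 2^8.95 = 2^8 * 2^0.95
2^8 = 256, 2^0.95 ~ 1.9318727
PP ~ 256 * 1.9318727 = 494.5594112
Rounded to 2 decimals: 494.56

494.56


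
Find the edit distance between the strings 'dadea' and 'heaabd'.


Building DP table for s1='dadea' (len 5) and s2='heaabd' (len 6):
       h  e  a  a  b  d
    0  1  2  3  4  5  6
  d 1  1  2  3  4  5  5
  a 2  2  2  2  3  4  5
  d 3  3  3  3  3  4  4
  e 4  4  3  4  4  4  5
  a 5  5  4  3  4  5  5
Edit distance = dp[5][6] = 5

5


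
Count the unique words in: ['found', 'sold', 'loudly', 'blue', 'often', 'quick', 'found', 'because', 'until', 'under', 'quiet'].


Listing all tokens and tracking unique types:
  Token 1: 'found' -> NEW (unique so far: 1)
  Token 2: 'sold' -> NEW (unique so far: 2)
  Token 3: 'loudly' -> NEW (unique so far: 3)
  Token 4: 'blue' -> NEW (unique so far: 4)
  Token 5: 'often' -> NEW (unique so far: 5)
  Token 6: 'quick' -> NEW (unique so far: 6)
  Token 7: 'found' -> duplicate (unique so far: 6)
  Token 8: 'because' -> NEW (unique so far: 7)
  Token 9: 'until' -> NEW (unique so far: 8)
  Token 10: 'under' -> NEW (unique so far: 9)
  Token 11: 'quiet' -> NEW (unique so far: 10)
Unique types: ('because', 'blue', 'found', 'loudly', 'often', 'quick', 'quiet', 'sold', 'under', 'until')
Vocabulary size: 10

10


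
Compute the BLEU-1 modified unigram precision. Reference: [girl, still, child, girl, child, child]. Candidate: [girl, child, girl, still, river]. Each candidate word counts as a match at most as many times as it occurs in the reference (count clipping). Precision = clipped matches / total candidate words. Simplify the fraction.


Reference word counts: {'child': 3, 'girl': 2, 'still': 1}
Checking each candidate word (with clipping):
  'girl' -> in reference (ref count 2, used 1/2) -> match (matches: 1)
  'child' -> in reference (ref count 3, used 1/3) -> match (matches: 2)
  'girl' -> in reference (ref count 2, used 2/2) -> match (matches: 3)
  'still' -> in reference (ref count 1, used 1/1) -> match (matches: 4)
  'river' -> not in reference -> no match (matches: 4)
Clipped matches: 4, Candidate length: 5
Precision = 4/5

4/5


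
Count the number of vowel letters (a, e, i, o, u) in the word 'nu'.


Scanning each character of 'nu':
  Position 1: 'n' -> consonant (running count: 0)
  Position 2: 'u' -> vowel (running count: 1)
Total vowels: 1

1


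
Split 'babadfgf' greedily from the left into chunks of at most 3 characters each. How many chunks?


'babadfgf' has 8 characters.
Chunking with max size 3:
  Chunk 1: 'bab' (positions 0-2)
  Chunk 2: 'adf' (positions 3-5)
  Chunk 3: 'gf' (positions 6-7)
Total chunks: ceil(8 / 3) = 3

3


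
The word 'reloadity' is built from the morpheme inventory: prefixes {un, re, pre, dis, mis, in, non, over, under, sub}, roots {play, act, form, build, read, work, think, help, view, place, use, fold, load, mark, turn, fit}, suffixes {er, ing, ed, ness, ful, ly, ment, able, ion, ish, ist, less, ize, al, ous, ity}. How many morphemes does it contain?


Segmenting 'reloadity' against the inventory:
  're' -> prefix (morpheme 1)
  'load' -> root (morpheme 2)
  'ity' -> suffix (morpheme 3)
Total morphemes: 3

3


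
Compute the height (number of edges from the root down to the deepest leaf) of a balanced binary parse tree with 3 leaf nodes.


In a balanced binary tree with n leaves the deepest leaf is ceil(log2(n)) edges below the root.
log2(3) = 1.5850
ceil(1.5850) = 2
height (edges) = 2

2


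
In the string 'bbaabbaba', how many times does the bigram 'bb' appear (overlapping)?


Scanning 'bbaabbaba' for bigram 'bb':
  Position 0: 'bb' -> MATCH
  Position 1: 'ba' -> no
  Position 2: 'aa' -> no
  Position 3: 'ab' -> no
  Position 4: 'bb' -> MATCH
  Position 5: 'ba' -> no
  Position 6: 'ab' -> no
  Position 7: 'ba' -> no
Total matches: 2

2


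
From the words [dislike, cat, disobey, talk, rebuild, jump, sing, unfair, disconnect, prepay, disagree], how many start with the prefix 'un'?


Checking each word for prefix 'un':
  'dislike' -> no (count: 0)
  'cat' -> no (count: 0)
  'disobey' -> no (count: 0)
  'talk' -> no (count: 0)
  'rebuild' -> no (count: 0)
  'jump' -> no (count: 0)
  'sing' -> no (count: 0)
  'unfair' -> YES, starts with 'un' (count: 1)
  'disconnect' -> no (count: 1)
  'prepay' -> no (count: 1)
  'disagree' -> no (count: 1)
Total with prefix 'un': 1

1


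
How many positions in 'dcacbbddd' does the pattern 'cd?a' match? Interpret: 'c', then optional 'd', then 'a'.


Pattern: cd?a means 'c', then optional 'd', then 'a'.
Scanning 'dcacbbddd' position-by-position:
  Pos 0: window 'dca' -> no
  Pos 1: window 'cac' -> MATCH
  Pos 2: window 'acb' -> no
  Pos 3: window 'cbb' -> no
  Pos 4: window 'bbd' -> no
  Pos 5: window 'bdd' -> no
  Pos 6: window 'ddd' -> no
  Pos 7: window 'dd' -> no
  Pos 8: window 'd' -> no
Total matches: 1

1


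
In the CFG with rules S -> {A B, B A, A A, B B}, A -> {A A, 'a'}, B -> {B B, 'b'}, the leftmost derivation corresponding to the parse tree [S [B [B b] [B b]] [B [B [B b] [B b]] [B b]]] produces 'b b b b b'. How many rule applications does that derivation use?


Every bracketed nonterminal node [X ...] in the tree is produced by exactly one rule application.
Reading the tree off as a leftmost derivation:
  Step 1: S  =>  B B   (applied S -> B B)
  Step 2: B B  =>  B B B   (applied B -> B B)
  Step 3: B B B  =>  b B B   (applied B -> b)
  Step 4: b B B  =>  b b B   (applied B -> b)
  Step 5: b b B  =>  b b B B   (applied B -> B B)
  Step 6: b b B B  =>  b b B B B   (applied B -> B B)
  Step 7: b b B B B  =>  b b b B B   (applied B -> b)
  Step 8: b b b B B  =>  b b b b B   (applied B -> b)
  Step 9: b b b b B  =>  b b b b b   (applied B -> b)
Final yield: b b b b b
Total rewrite steps: 9

9


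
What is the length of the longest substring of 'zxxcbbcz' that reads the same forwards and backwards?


Scanning 'zxxcbbcz' for palindromic substrings.
Substring at positions 3-6: 'cbbc'.
Check: reverse('cbbc') = 'cbbc' -> palindrome confirmed.
Neighbouring characters ('x' / 'z') break symmetry, so it cannot extend further.
No longer palindromic substring exists; longest length = 4

4


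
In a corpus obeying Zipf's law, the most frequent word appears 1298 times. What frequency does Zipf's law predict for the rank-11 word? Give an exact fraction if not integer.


Zipf's law: freq(rank) = f1 / rank
f1 = 1298, rank = 11
freq = 1298 / 11
= 118

118


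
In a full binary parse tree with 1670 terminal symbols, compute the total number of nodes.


Leaf nodes (terminals): 1670
Internal nodes = n - 1 = 1670 - 1 = 1669
Total = leaves + internal = 1670 + 1669 = 3339

3339


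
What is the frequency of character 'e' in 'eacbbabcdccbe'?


Scanning 'eacbbabcdccbe' for 'e':
  Position 0: 'e' -> MATCH (count: 1)
  Position 12: 'e' -> MATCH (count: 2)
Total occurrences of 'e': 2

2


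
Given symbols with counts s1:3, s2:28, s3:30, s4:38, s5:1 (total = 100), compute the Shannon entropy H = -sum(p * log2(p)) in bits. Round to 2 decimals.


Computing entropy H = -sum(p_i * log2(p_i)):
  s1: p = 3/100 = 0.0300, -p*log2(p) = 0.1518
  s2: p = 28/100 = 0.2800, -p*log2(p) = 0.5142
  s3: p = 30/100 = 0.3000, -p*log2(p) = 0.5211
  s4: p = 38/100 = 0.3800, -p*log2(p) = 0.5305
  s5: p = 1/100 = 0.0100, -p*log2(p) = 0.0664
H = sum of terms = 1.7840
Rounded to 2 decimals: 1.78

1.78


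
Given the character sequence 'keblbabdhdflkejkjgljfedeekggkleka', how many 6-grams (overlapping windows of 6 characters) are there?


String 'keblbabdhdflkejkjgljfedeekggkleka' has length L = 33.
Number of overlapping n-grams = L - n + 1
Substituting: 33 - 6 + 1 = 28

28


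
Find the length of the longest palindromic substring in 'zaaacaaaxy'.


Scanning 'zaaacaaaxy' for palindromic substrings.
Substring at positions 1-7: 'aaacaaa'.
Check: reverse('aaacaaa') = 'aaacaaa' -> palindrome confirmed.
Neighbouring characters ('z' / 'x') break symmetry, so it cannot extend further.
No longer palindromic substring exists; longest length = 7

7


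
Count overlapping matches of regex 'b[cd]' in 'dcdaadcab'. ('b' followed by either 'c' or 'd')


Pattern: b[cd] means 'b' followed by either 'c' or 'd'.
Scanning 'dcdaadcab' position-by-position:
  Pos 0: window 'dc' -> no
  Pos 1: window 'cd' -> no
  Pos 2: window 'da' -> no
  Pos 3: window 'aa' -> no
  Pos 4: window 'ad' -> no
  Pos 5: window 'dc' -> no
  Pos 6: window 'ca' -> no
  Pos 7: window 'ab' -> no
  Pos 8: window 'b' -> no
Total matches: 0

0


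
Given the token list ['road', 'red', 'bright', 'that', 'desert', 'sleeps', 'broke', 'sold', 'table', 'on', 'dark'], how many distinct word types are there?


Listing all tokens and tracking unique types:
  Token 1: 'road' -> NEW (unique so far: 1)
  Token 2: 'red' -> NEW (unique so far: 2)
  Token 3: 'bright' -> NEW (unique so far: 3)
  Token 4: 'that' -> NEW (unique so far: 4)
  Token 5: 'desert' -> NEW (unique so far: 5)
  Token 6: 'sleeps' -> NEW (unique so far: 6)
  Token 7: 'broke' -> NEW (unique so far: 7)
  Token 8: 'sold' -> NEW (unique so far: 8)
  Token 9: 'table' -> NEW (unique so far: 9)
  Token 10: 'on' -> NEW (unique so far: 10)
  Token 11: 'dark' -> NEW (unique so far: 11)
Unique types: ('bright', 'broke', 'dark', 'desert', 'on', 'red', 'road', 'sleeps', 'sold', 'table', 'that')
Vocabulary size: 11

11


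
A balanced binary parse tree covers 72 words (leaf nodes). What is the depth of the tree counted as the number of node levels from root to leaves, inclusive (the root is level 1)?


In a balanced binary tree with n leaves the deepest leaf is ceil(log2(n)) edges below the root,
so counting node levels inclusive of root and leaves gives ceil(log2(n)) + 1 levels.
log2(72) = 6.1699
ceil(6.1699) = 7
levels = 7 + 1 = 8

8


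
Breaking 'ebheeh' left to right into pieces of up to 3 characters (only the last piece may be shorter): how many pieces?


'ebheeh' has 6 characters.
Chunking with max size 3:
  Chunk 1: 'ebh' (positions 0-2)
  Chunk 2: 'eeh' (positions 3-5)
Total chunks: ceil(6 / 3) = 2

2


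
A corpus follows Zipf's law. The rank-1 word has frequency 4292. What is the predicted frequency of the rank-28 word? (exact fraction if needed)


Zipf's law: freq(rank) = f1 / rank
f1 = 4292, rank = 28
freq = 4292 / 28
GCD(4292, 28) = 4
Simplified: 1073/7

1073/7


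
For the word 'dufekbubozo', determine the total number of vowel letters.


Scanning each character of 'dufekbubozo':
  Position 1: 'd' -> consonant (running count: 0)
  Position 2: 'u' -> vowel (running count: 1)
  Position 3: 'f' -> consonant (running count: 1)
  Position 4: 'e' -> vowel (running count: 2)
  Position 5: 'k' -> consonant (running count: 2)
  Position 6: 'b' -> consonant (running count: 2)
  Position 7: 'u' -> vowel (running count: 3)
  Position 8: 'b' -> consonant (running count: 3)
  Position 9: 'o' -> vowel (running count: 4)
  Position 10: 'z' -> consonant (running count: 4)
  Position 11: 'o' -> vowel (running count: 5)
Total vowels: 5

5


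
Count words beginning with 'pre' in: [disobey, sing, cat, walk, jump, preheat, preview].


Checking each word for prefix 'pre':
  'disobey' -> no (count: 0)
  'sing' -> no (count: 0)
  'cat' -> no (count: 0)
  'walk' -> no (count: 0)
  'jump' -> no (count: 0)
  'preheat' -> YES, starts with 'pre' (count: 1)
  'preview' -> YES, starts with 'pre' (count: 2)
Total with prefix 'pre': 2

2


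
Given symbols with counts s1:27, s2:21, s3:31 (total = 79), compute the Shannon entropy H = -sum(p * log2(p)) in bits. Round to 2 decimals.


Computing entropy H = -sum(p_i * log2(p_i)):
  s1: p = 27/79 = 0.3418, -p*log2(p) = 0.5294
  s2: p = 21/79 = 0.2658, -p*log2(p) = 0.5081
  s3: p = 31/79 = 0.3924, -p*log2(p) = 0.5296
H = sum of terms = 1.5671
Rounded to 2 decimals: 1.57

1.57


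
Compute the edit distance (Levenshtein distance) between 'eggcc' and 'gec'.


Building DP table for s1='eggcc' (len 5) and s2='gec' (len 3):
       g  e  c
    0  1  2  3
  e 1  1  1  2
  g 2  1  2  2
  g 3  2  2  3
  c 4  3  3  2
  c 5  4  4  3
Edit distance = dp[5][3] = 3

3


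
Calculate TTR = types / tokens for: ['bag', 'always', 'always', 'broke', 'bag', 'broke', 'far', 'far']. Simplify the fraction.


Tokens: 8
Unique types: ('always', 'bag', 'broke', 'far') = 4
TTR = 4/8
Simplify: divide both by 4 -> 1/2
TTR = 1/2

1/2


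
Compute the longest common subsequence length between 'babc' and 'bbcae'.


DP table for LCS of 'babc' and 'bbcae':
       b  b  c  a  e
    0  0  0  0  0  0
  b 0  1  1  1  1  1
  a 0  1  1  1  2  2
  b 0  1  2  2  2  2
  c 0  1  2  3  3  3
LCS: 'bbc'
LCS length = 3

3


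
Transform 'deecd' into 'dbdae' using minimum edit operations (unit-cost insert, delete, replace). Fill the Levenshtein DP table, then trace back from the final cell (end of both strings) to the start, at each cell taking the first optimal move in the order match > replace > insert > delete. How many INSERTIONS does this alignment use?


Edit distance = 4. Backtracking from cell (5, 5) with preference match > replace > insert > delete,
then listing the resulting alignment 'deecd' -> 'dbdae' left to right:
  Step 1: keep 'd'
  Step 2: replace e->b
  Step 3: replace e->d
  Step 4: replace c->a
  Step 5: replace d->e
Total insertions: 0

0


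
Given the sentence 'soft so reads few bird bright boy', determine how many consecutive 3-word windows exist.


Word trigrams from [7] words:
  Trigram 1: (soft so reads)
  Trigram 2: (so reads few)
  Trigram 3: (reads few bird)
  Trigram 4: (few bird bright)
  Trigram 5: (bird bright boy)
Total word trigrams: 7 - 2 = 5

5


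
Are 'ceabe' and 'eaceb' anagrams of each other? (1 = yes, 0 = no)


Sort characters of 'ceabe': 'abcee'
Sort characters of 'eaceb': 'abcee'
Sorted forms match -> they ARE anagrams
Result: 1

1


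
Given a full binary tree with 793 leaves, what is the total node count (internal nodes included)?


Leaf nodes (terminals): 793
Internal nodes = n - 1 = 793 - 1 = 792
Total = leaves + internal = 793 + 792 = 1585

1585


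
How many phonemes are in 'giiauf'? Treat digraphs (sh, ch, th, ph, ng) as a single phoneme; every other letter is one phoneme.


Parsing 'giiauf' greedily, digraphs first:
  'g' -> consonant phoneme (phonemes so far: 1)
  'i' -> vowel phoneme (phonemes so far: 2)
  'i' -> vowel phoneme (phonemes so far: 3)
  'a' -> vowel phoneme (phonemes so far: 4)
  'u' -> vowel phoneme (phonemes so far: 5)
  'f' -> consonant phoneme (phonemes so far: 6)
Total phonemes: 6

6


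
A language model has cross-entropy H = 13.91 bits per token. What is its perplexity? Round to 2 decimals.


Perplexity formula: PP = 2^H
H = 13.91
PP = 2^13.91
Decompose: 2^13.91 = 2^13 * 2^0.91
2^13 = 8192, 2^0.91 ~ 1.8790455
PP ~ 8192 * 1.8790455 = 15393.1407360
Rounded to 2 decimals: 15393.14

15393.14


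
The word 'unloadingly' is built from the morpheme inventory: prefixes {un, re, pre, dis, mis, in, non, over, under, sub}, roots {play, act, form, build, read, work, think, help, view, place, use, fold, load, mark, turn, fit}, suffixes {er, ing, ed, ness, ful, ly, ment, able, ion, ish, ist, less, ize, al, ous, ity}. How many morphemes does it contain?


Segmenting 'unloadingly' against the inventory:
  'un' -> prefix (morpheme 1)
  'load' -> root (morpheme 2)
  'ing' -> suffix (morpheme 3)
  'ly' -> suffix (morpheme 4)
Total morphemes: 4

4


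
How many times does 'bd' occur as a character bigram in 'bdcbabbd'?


Scanning 'bdcbabbd' for bigram 'bd':
  Position 0: 'bd' -> MATCH
  Position 1: 'dc' -> no
  Position 2: 'cb' -> no
  Position 3: 'ba' -> no
  Position 4: 'ab' -> no
  Position 5: 'bb' -> no
  Position 6: 'bd' -> MATCH
Total matches: 2

2


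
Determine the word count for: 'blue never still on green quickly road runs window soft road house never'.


Counting words by splitting on spaces:
  Word 1: 'blue'
  Word 2: 'never'
  Word 3: 'still'
  Word 4: 'on'
  Word 5: 'green'
  Word 6: 'quickly'
  Word 7: 'road'
  Word 8: 'runs'
  Word 9: 'window'
  Word 10: 'soft'
  Word 11: 'road'
  Word 12: 'house'
  Word 13: 'never'
Total words: 13

13


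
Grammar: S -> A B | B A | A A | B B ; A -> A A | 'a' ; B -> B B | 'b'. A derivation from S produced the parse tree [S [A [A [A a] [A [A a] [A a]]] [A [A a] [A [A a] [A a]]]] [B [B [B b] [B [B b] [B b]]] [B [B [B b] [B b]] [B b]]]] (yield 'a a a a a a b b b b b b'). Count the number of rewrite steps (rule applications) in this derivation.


Every bracketed nonterminal node [X ...] in the tree is produced by exactly one rule application.
Reading the tree off as a leftmost derivation:
  Step 1: S  =>  A B   (applied S -> A B)
  Step 2: A B  =>  A A B   (applied A -> A A)
  Step 3: A A B  =>  A A A B   (applied A -> A A)
  Step 4: A A A B  =>  a A A B   (applied A -> a)
  Step 5: a A A B  =>  a A A A B   (applied A -> A A)
  Step 6: a A A A B  =>  a a A A B   (applied A -> a)
  Step 7: a a A A B  =>  a a a A B   (applied A -> a)
  Step 8: a a a A B  =>  a a a A A B   (applied A -> A A)
  Step 9: a a a A A B  =>  a a a a A B   (applied A -> a)
  Step 10: a a a a A B  =>  a a a a A A B   (applied A -> A A)
  Step 11: a a a a A A B  =>  a a a a a A B   (applied A -> a)
  Step 12: a a a a a A B  =>  a a a a a a B   (applied A -> a)
  Step 13: a a a a a a B  =>  a a a a a a B B   (applied B -> B B)
  Step 14: a a a a a a B B  =>  a a a a a a B B B   (applied B -> B B)
  Step 15: a a a a a a B B B  =>  a a a a a a b B B   (applied B -> b)
  Step 16: a a a a a a b B B  =>  a a a a a a b B B B   (applied B -> B B)
  Step 17: a a a a a a b B B B  =>  a a a a a a b b B B   (applied B -> b)
  Step 18: a a a a a a b b B B  =>  a a a a a a b b b B   (applied B -> b)
  Step 19: a a a a a a b b b B  =>  a a a a a a b b b B B   (applied B -> B B)
  Step 20: a a a a a a b b b B B  =>  a a a a a a b b b B B B   (applied B -> B B)
  Step 21: a a a a a a b b b B B B  =>  a a a a a a b b b b B B   (applied B -> b)
  Step 22: a a a a a a b b b b B B  =>  a a a a a a b b b b b B   (applied B -> b)
  Step 23: a a a a a a b b b b b B  =>  a a a a a a b b b b b b   (applied B -> b)
Final yield: a a a a a a b b b b b b
Total rewrite steps: 23

23


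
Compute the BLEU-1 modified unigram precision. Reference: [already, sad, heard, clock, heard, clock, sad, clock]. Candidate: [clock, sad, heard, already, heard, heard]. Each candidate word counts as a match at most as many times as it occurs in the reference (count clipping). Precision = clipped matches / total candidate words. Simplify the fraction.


Reference word counts: {'already': 1, 'clock': 3, 'heard': 2, 'sad': 2}
Checking each candidate word (with clipping):
  'clock' -> in reference (ref count 3, used 1/3) -> match (matches: 1)
  'sad' -> in reference (ref count 2, used 1/2) -> match (matches: 2)
  'heard' -> in reference (ref count 2, used 1/2) -> match (matches: 3)
  'already' -> in reference (ref count 1, used 1/1) -> match (matches: 4)
  'heard' -> in reference (ref count 2, used 2/2) -> match (matches: 5)
  'heard' -> ref count 2 already used up (2/2) -> clipped, no match (matches: 5)
Clipped matches: 5, Candidate length: 6
Precision = 5/6

5/6


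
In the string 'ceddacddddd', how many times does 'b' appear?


Scanning 'ceddacddddd' for 'b':
  No matches found.
Total occurrences of 'b': 0

0


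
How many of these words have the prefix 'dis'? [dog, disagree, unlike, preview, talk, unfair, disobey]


Checking each word for prefix 'dis':
  'dog' -> no (count: 0)
  'disagree' -> YES, starts with 'dis' (count: 1)
  'unlike' -> no (count: 1)
  'preview' -> no (count: 1)
  'talk' -> no (count: 1)
  'unfair' -> no (count: 1)
  'disobey' -> YES, starts with 'dis' (count: 2)
Total with prefix 'dis': 2

2


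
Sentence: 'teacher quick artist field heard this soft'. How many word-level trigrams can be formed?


Word trigrams from [7] words:
  Trigram 1: (teacher quick artist)
  Trigram 2: (quick artist field)
  Trigram 3: (artist field heard)
  Trigram 4: (field heard this)
  Trigram 5: (heard this soft)
Total word trigrams: 7 - 2 = 5

5


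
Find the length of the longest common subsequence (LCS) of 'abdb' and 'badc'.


DP table for LCS of 'abdb' and 'badc':
       b  a  d  c
    0  0  0  0  0
  a 0  0  1  1  1
  b 0  1  1  1  1
  d 0  1  1  2  2
  b 0  1  1  2  2
LCS: 'ad'
LCS length = 2

2


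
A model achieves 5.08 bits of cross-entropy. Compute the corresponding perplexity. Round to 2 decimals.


Perplexity formula: PP = 2^H
H = 5.08
PP = 2^5.08
Decompose: 2^5.08 = 2^5 * 2^0.08
2^5 = 32, 2^0.08 ~ 1.0570180
PP ~ 32 * 1.0570180 = 33.8245760
Rounded to 2 decimals: 33.82

33.82


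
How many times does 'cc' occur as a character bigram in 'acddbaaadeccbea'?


Scanning 'acddbaaadeccbea' for bigram 'cc':
  Position 0: 'ac' -> no
  Position 1: 'cd' -> no
  Position 2: 'dd' -> no
  Position 3: 'db' -> no
  Position 4: 'ba' -> no
  Position 5: 'aa' -> no
  Position 6: 'aa' -> no
  Position 7: 'ad' -> no
  Position 8: 'de' -> no
  Position 9: 'ec' -> no
  Position 10: 'cc' -> MATCH
  Position 11: 'cb' -> no
  Position 12: 'be' -> no
  Position 13: 'ea' -> no
Total matches: 1

1


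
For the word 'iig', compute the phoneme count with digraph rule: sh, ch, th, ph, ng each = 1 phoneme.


Parsing 'iig' greedily, digraphs first:
  'i' -> vowel phoneme (phonemes so far: 1)
  'i' -> vowel phoneme (phonemes so far: 2)
  'g' -> consonant phoneme (phonemes so far: 3)
Total phonemes: 3

3


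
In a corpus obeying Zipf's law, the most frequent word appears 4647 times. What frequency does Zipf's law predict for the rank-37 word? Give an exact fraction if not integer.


Zipf's law: freq(rank) = f1 / rank
f1 = 4647, rank = 37
freq = 4647 / 37
GCD(4647, 37) = 1
Simplified: 4647/37

4647/37


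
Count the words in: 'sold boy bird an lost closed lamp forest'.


Counting words by splitting on spaces:
  Word 1: 'sold'
  Word 2: 'boy'
  Word 3: 'bird'
  Word 4: 'an'
  Word 5: 'lost'
  Word 6: 'closed'
  Word 7: 'lamp'
  Word 8: 'forest'
Total words: 8

8


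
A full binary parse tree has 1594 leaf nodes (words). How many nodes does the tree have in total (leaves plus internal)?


Leaf nodes (terminals): 1594
Internal nodes = n - 1 = 1594 - 1 = 1593
Total = leaves + internal = 1594 + 1593 = 3187

3187


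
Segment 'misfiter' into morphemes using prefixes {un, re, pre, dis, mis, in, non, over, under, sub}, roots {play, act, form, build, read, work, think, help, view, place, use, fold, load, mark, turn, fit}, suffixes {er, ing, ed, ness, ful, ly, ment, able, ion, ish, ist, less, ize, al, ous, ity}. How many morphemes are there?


Segmenting 'misfiter' against the inventory:
  'mis' -> prefix (morpheme 1)
  'fit' -> root (morpheme 2)
  'er' -> suffix (morpheme 3)
Total morphemes: 3

3


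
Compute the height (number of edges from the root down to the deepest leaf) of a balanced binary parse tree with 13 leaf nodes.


In a balanced binary tree with n leaves the deepest leaf is ceil(log2(n)) edges below the root.
log2(13) = 3.7004
ceil(3.7004) = 4
height (edges) = 4

4


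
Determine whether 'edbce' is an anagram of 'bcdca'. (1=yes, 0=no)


Sort characters of 'edbce': 'bcdee'
Sort characters of 'bcdca': 'abccd'
Sorted forms differ -> they are NOT anagrams
Result: 0

0


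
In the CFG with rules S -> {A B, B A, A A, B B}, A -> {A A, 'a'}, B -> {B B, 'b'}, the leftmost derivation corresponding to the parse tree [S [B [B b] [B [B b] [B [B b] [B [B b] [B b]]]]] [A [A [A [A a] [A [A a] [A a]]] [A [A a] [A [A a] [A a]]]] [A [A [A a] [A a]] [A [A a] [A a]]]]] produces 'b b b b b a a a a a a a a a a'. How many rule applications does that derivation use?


Every bracketed nonterminal node [X ...] in the tree is produced by exactly one rule application.
Reading the tree off as a leftmost derivation:
  Step 1: S  =>  B A   (applied S -> B A)
  Step 2: B A  =>  B B A   (applied B -> B B)
  Step 3: B B A  =>  b B A   (applied B -> b)
  Step 4: b B A  =>  b B B A   (applied B -> B B)
  Step 5: b B B A  =>  b b B A   (applied B -> b)
  Step 6: b b B A  =>  b b B B A   (applied B -> B B)
  Step 7: b b B B A  =>  b b b B A   (applied B -> b)
  Step 8: b b b B A  =>  b b b B B A   (applied B -> B B)
  Step 9: b b b B B A  =>  b b b b B A   (applied B -> b)
  Step 10: b b b b B A  =>  b b b b b A   (applied B -> b)
  Step 11: b b b b b A  =>  b b b b b A A   (applied A -> A A)
  Step 12: b b b b b A A  =>  b b b b b A A A   (applied A -> A A)
  Step 13: b b b b b A A A  =>  b b b b b A A A A   (applied A -> A A)
  Step 14: b b b b b A A A A  =>  b b b b b a A A A   (applied A -> a)
  Step 15: b b b b b a A A A  =>  b b b b b a A A A A   (applied A -> A A)
  Step 16: b b b b b a A A A A  =>  b b b b b a a A A A   (applied A -> a)
  Step 17: b b b b b a a A A A  =>  b b b b b a a a A A   (applied A -> a)
  Step 18: b b b b b a a a A A  =>  b b b b b a a a A A A   (applied A -> A A)
  Step 19: b b b b b a a a A A A  =>  b b b b b a a a a A A   (applied A -> a)
  Step 20: b b b b b a a a a A A  =>  b b b b b a a a a A A A   (applied A -> A A)
  Step 21: b b b b b a a a a A A A  =>  b b b b b a a a a a A A   (applied A -> a)
  Step 22: b b b b b a a a a a A A  =>  b b b b b a a a a a a A   (applied A -> a)
  Step 23: b b b b b a a a a a a A  =>  b b b b b a a a a a a A A   (applied A -> A A)
  Step 24: b b b b b a a a a a a A A  =>  b b b b b a a a a a a A A A   (applied A -> A A)
  Step 25: b b b b b a a a a a a A A A  =>  b b b b b a a a a a a a A A   (applied A -> a)
  Step 26: b b b b b a a a a a a a A A  =>  b b b b b a a a a a a a a A   (applied A -> a)
  Step 27: b b b b b a a a a a a a a A  =>  b b b b b a a a a a a a a A A   (applied A -> A A)
  Step 28: b b b b b a a a a a a a a A A  =>  b b b b b a a a a a a a a a A   (applied A -> a)
  Step 29: b b b b b a a a a a a a a a A  =>  b b b b b a a a a a a a a a a   (applied A -> a)
Final yield: b b b b b a a a a a a a a a a
Total rewrite steps: 29

29


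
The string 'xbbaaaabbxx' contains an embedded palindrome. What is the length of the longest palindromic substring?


Scanning 'xbbaaaabbxx' for palindromic substrings.
Substring at positions 0-9: 'xbbaaaabbx'.
Check: reverse('xbbaaaabbx') = 'xbbaaaabbx' -> palindrome confirmed.
Neighbouring characters ('-' / 'x') break symmetry, so it cannot extend further.
No longer palindromic substring exists; longest length = 10

10


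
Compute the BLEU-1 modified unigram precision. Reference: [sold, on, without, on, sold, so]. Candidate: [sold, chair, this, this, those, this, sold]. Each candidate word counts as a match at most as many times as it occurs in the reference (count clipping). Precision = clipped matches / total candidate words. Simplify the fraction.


Reference word counts: {'on': 2, 'so': 1, 'sold': 2, 'without': 1}
Checking each candidate word (with clipping):
  'sold' -> in reference (ref count 2, used 1/2) -> match (matches: 1)
  'chair' -> not in reference -> no match (matches: 1)
  'this' -> not in reference -> no match (matches: 1)
  'this' -> not in reference -> no match (matches: 1)
  'those' -> not in reference -> no match (matches: 1)
  'this' -> not in reference -> no match (matches: 1)
  'sold' -> in reference (ref count 2, used 2/2) -> match (matches: 2)
Clipped matches: 2, Candidate length: 7
Precision = 2/7

2/7


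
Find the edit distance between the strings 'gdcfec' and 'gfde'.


Building DP table for s1='gdcfec' (len 6) and s2='gfde' (len 4):
       g  f  d  e
    0  1  2  3  4
  g 1  0  1  2  3
  d 2  1  1  1  2
  c 3  2  2  2  2
  f 4  3  2  3  3
  e 5  4  3  3  3
  c 6  5  4  4  4
Edit distance = dp[6][4] = 4

4


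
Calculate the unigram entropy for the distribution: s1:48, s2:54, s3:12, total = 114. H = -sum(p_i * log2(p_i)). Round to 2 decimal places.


Computing entropy H = -sum(p_i * log2(p_i)):
  s1: p = 48/114 = 0.4211, -p*log2(p) = 0.5254
  s2: p = 54/114 = 0.4737, -p*log2(p) = 0.5106
  s3: p = 12/114 = 0.1053, -p*log2(p) = 0.3419
H = sum of terms = 1.3779
Rounded to 2 decimals: 1.38

1.38


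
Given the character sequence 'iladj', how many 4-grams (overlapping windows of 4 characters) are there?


String 'iladj' has length L = 5.
Number of overlapping n-grams = L - n + 1
Substituting: 5 - 4 + 1 = 2

2


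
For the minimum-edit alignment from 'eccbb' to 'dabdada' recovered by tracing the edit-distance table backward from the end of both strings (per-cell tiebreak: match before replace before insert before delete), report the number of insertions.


Edit distance = 7. Backtracking from cell (5, 7) with preference match > replace > insert > delete,
then listing the resulting alignment 'eccbb' -> 'dabdada' left to right:
  Step 1: insert 'd' [insertion #1]
  Step 2: insert 'a' [insertion #2]
  Step 3: replace e->b
  Step 4: replace c->d
  Step 5: replace c->a
  Step 6: replace b->d
  Step 7: replace b->a
Total insertions: 2

2


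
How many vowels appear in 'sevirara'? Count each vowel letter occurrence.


Scanning each character of 'sevirara':
  Position 1: 's' -> consonant (running count: 0)
  Position 2: 'e' -> vowel (running count: 1)
  Position 3: 'v' -> consonant (running count: 1)
  Position 4: 'i' -> vowel (running count: 2)
  Position 5: 'r' -> consonant (running count: 2)
  Position 6: 'a' -> vowel (running count: 3)
  Position 7: 'r' -> consonant (running count: 3)
  Position 8: 'a' -> vowel (running count: 4)
Total vowels: 4

4


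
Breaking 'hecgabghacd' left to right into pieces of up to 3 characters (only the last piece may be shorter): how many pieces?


'hecgabghacd' has 11 characters.
Chunking with max size 3:
  Chunk 1: 'hec' (positions 0-2)
  Chunk 2: 'gab' (positions 3-5)
  Chunk 3: 'gha' (positions 6-8)
  Chunk 4: 'cd' (positions 9-10)
Total chunks: ceil(11 / 3) = 4

4


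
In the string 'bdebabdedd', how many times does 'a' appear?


Scanning 'bdebabdedd' for 'a':
  Position 4: 'a' -> MATCH (count: 1)
Total occurrences of 'a': 1

1


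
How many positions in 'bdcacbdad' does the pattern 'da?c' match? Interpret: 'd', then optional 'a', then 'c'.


Pattern: da?c means 'd', then optional 'a', then 'c'.
Scanning 'bdcacbdad' position-by-position:
  Pos 0: window 'bdc' -> no
  Pos 1: window 'dca' -> MATCH
  Pos 2: window 'cac' -> no
  Pos 3: window 'acb' -> no
  Pos 4: window 'cbd' -> no
  Pos 5: window 'bda' -> no
  Pos 6: window 'dad' -> no
  Pos 7: window 'ad' -> no
  Pos 8: window 'd' -> no
Total matches: 1

1


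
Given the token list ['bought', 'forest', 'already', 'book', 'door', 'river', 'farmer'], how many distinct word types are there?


Listing all tokens and tracking unique types:
  Token 1: 'bought' -> NEW (unique so far: 1)
  Token 2: 'forest' -> NEW (unique so far: 2)
  Token 3: 'already' -> NEW (unique so far: 3)
  Token 4: 'book' -> NEW (unique so far: 4)
  Token 5: 'door' -> NEW (unique so far: 5)
  Token 6: 'river' -> NEW (unique so far: 6)
  Token 7: 'farmer' -> NEW (unique so far: 7)
Unique types: ('already', 'book', 'bought', 'door', 'farmer', 'forest', 'river')
Vocabulary size: 7

7


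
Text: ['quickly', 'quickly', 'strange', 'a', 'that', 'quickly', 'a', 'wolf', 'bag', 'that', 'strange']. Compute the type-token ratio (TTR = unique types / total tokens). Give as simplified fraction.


Tokens: 11
Unique types: ('a', 'bag', 'quickly', 'strange', 'that', 'wolf') = 6
TTR = 6/11
Already in lowest terms.

6/11


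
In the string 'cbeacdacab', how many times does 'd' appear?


Scanning 'cbeacdacab' for 'd':
  Position 5: 'd' -> MATCH (count: 1)
Total occurrences of 'd': 1

1


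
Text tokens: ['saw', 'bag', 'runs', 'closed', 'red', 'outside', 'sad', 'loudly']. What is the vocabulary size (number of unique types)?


Listing all tokens and tracking unique types:
  Token 1: 'saw' -> NEW (unique so far: 1)
  Token 2: 'bag' -> NEW (unique so far: 2)
  Token 3: 'runs' -> NEW (unique so far: 3)
  Token 4: 'closed' -> NEW (unique so far: 4)
  Token 5: 'red' -> NEW (unique so far: 5)
  Token 6: 'outside' -> NEW (unique so far: 6)
  Token 7: 'sad' -> NEW (unique so far: 7)
  Token 8: 'loudly' -> NEW (unique so far: 8)
Unique types: ('bag', 'closed', 'loudly', 'outside', 'red', 'runs', 'sad', 'saw')
Vocabulary size: 8

8


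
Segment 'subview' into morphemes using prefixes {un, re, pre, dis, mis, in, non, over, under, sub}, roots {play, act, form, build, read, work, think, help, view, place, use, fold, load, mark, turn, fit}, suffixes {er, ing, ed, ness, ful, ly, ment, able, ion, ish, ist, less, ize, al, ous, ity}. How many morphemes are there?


Segmenting 'subview' against the inventory:
  'sub' -> prefix (morpheme 1)
  'view' -> root (morpheme 2)
Total morphemes: 2

2


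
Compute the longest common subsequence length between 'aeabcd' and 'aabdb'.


DP table for LCS of 'aeabcd' and 'aabdb':
       a  a  b  d  b
    0  0  0  0  0  0
  a 0  1  1  1  1  1
  e 0  1  1  1  1  1
  a 0  1  2  2  2  2
  b 0  1  2  3  3  3
  c 0  1  2  3  3  3
  d 0  1  2  3  4  4
LCS: 'aabd'
LCS length = 4

4


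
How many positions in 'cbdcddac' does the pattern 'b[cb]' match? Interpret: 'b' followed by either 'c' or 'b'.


Pattern: b[cb] means 'b' followed by either 'c' or 'b'.
Scanning 'cbdcddac' position-by-position:
  Pos 0: window 'cb' -> no
  Pos 1: window 'bd' -> no
  Pos 2: window 'dc' -> no
  Pos 3: window 'cd' -> no
  Pos 4: window 'dd' -> no
  Pos 5: window 'da' -> no
  Pos 6: window 'ac' -> no
  Pos 7: window 'c' -> no
Total matches: 0

0


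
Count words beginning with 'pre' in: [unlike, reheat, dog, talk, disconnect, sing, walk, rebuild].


Checking each word for prefix 'pre':
  'unlike' -> no (count: 0)
  'reheat' -> no (count: 0)
  'dog' -> no (count: 0)
  'talk' -> no (count: 0)
  'disconnect' -> no (count: 0)
  'sing' -> no (count: 0)
  'walk' -> no (count: 0)
  'rebuild' -> no (count: 0)
Total with prefix 'pre': 0

0


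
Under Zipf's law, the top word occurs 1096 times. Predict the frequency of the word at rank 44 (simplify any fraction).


Zipf's law: freq(rank) = f1 / rank
f1 = 1096, rank = 44
freq = 1096 / 44
GCD(1096, 44) = 4
Simplified: 274/11

274/11


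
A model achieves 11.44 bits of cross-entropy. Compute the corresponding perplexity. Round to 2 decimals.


Perplexity formula: PP = 2^H
H = 11.44
PP = 2^11.44
Decompose: 2^11.44 = 2^11 * 2^0.44
2^11 = 2048, 2^0.44 ~ 1.3566043
PP ~ 2048 * 1.3566043 = 2778.3256064
Rounded to 2 decimals: 2778.33

2778.33


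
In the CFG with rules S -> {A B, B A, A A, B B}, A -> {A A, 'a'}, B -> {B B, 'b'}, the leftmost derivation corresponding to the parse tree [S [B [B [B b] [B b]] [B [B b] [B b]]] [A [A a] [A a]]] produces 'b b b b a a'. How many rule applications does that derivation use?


Every bracketed nonterminal node [X ...] in the tree is produced by exactly one rule application.
Reading the tree off as a leftmost derivation:
  Step 1: S  =>  B A   (applied S -> B A)
  Step 2: B A  =>  B B A   (applied B -> B B)
  Step 3: B B A  =>  B B B A   (applied B -> B B)
  Step 4: B B B A  =>  b B B A   (applied B -> b)
  Step 5: b B B A  =>  b b B A   (applied B -> b)
  Step 6: b b B A  =>  b b B B A   (applied B -> B B)
  Step 7: b b B B A  =>  b b b B A   (applied B -> b)
  Step 8: b b b B A  =>  b b b b A   (applied B -> b)
  Step 9: b b b b A  =>  b b b b A A   (applied A -> A A)
  Step 10: b b b b A A  =>  b b b b a A   (applied A -> a)
  Step 11: b b b b a A  =>  b b b b a a   (applied A -> a)
Final yield: b b b b a a
Total rewrite steps: 11

11


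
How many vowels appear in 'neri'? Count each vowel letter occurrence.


Scanning each character of 'neri':
  Position 1: 'n' -> consonant (running count: 0)
  Position 2: 'e' -> vowel (running count: 1)
  Position 3: 'r' -> consonant (running count: 1)
  Position 4: 'i' -> vowel (running count: 2)
Total vowels: 2

2


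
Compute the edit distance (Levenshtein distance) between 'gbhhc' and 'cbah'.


Building DP table for s1='gbhhc' (len 5) and s2='cbah' (len 4):
       c  b  a  h
    0  1  2  3  4
  g 1  1  2  3  4
  b 2  2  1  2  3
  h 3  3  2  2  2
  h 4  4  3  3  2
  c 5  4  4  4  3
Edit distance = dp[5][4] = 3

3


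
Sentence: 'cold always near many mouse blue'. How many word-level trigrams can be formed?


Word trigrams from [6] words:
  Trigram 1: (cold always near)
  Trigram 2: (always near many)
  Trigram 3: (near many mouse)
  Trigram 4: (many mouse blue)
Total word trigrams: 6 - 2 = 4

4


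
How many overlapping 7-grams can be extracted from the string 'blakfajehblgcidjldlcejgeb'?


String 'blakfajehblgcidjldlcejgeb' has length L = 25.
Number of overlapping n-grams = L - n + 1
Substituting: 25 - 7 + 1 = 19

19


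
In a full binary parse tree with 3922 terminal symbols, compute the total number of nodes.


Leaf nodes (terminals): 3922
Internal nodes = n - 1 = 3922 - 1 = 3921
Total = leaves + internal = 3922 + 3921 = 7843

7843


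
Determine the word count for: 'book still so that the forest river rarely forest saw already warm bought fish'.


Counting words by splitting on spaces:
  Word 1: 'book'
  Word 2: 'still'
  Word 3: 'so'
  Word 4: 'that'
  Word 5: 'the'
  Word 6: 'forest'
  Word 7: 'river'
  Word 8: 'rarely'
  Word 9: 'forest'
  Word 10: 'saw'
  Word 11: 'already'
  Word 12: 'warm'
  Word 13: 'bought'
  Word 14: 'fish'
Total words: 14

14
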